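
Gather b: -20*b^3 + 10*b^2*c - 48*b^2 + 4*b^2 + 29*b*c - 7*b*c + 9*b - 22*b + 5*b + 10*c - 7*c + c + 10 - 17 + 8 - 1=-20*b^3 + b^2*(10*c - 44) + b*(22*c - 8) + 4*c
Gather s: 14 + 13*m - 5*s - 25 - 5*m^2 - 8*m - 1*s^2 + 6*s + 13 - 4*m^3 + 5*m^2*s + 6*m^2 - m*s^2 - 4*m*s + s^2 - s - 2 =-4*m^3 + m^2 - m*s^2 + 5*m + s*(5*m^2 - 4*m)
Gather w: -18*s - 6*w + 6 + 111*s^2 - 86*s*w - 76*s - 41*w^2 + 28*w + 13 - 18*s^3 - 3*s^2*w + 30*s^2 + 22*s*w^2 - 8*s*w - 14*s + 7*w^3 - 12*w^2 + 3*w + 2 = -18*s^3 + 141*s^2 - 108*s + 7*w^3 + w^2*(22*s - 53) + w*(-3*s^2 - 94*s + 25) + 21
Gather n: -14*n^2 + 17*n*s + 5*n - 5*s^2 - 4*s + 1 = -14*n^2 + n*(17*s + 5) - 5*s^2 - 4*s + 1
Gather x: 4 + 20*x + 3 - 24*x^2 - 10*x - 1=-24*x^2 + 10*x + 6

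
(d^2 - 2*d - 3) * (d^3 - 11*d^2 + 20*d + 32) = d^5 - 13*d^4 + 39*d^3 + 25*d^2 - 124*d - 96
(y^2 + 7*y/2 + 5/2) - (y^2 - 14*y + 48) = 35*y/2 - 91/2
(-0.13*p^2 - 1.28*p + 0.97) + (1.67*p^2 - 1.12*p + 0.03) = 1.54*p^2 - 2.4*p + 1.0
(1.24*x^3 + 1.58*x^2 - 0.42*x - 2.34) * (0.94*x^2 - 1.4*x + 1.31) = 1.1656*x^5 - 0.2508*x^4 - 0.9824*x^3 + 0.4582*x^2 + 2.7258*x - 3.0654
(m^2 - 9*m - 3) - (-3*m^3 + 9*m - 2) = 3*m^3 + m^2 - 18*m - 1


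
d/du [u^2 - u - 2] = 2*u - 1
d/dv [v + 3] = 1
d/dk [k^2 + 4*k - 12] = 2*k + 4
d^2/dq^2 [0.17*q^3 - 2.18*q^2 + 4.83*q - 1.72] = 1.02*q - 4.36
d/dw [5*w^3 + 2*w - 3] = 15*w^2 + 2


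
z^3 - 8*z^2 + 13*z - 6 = (z - 6)*(z - 1)^2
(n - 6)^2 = n^2 - 12*n + 36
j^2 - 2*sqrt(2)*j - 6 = (j - 3*sqrt(2))*(j + sqrt(2))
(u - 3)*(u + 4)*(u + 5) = u^3 + 6*u^2 - 7*u - 60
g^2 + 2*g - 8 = (g - 2)*(g + 4)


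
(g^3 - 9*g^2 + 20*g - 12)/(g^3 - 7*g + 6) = (g - 6)/(g + 3)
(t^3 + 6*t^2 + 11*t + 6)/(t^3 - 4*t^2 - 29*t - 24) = (t + 2)/(t - 8)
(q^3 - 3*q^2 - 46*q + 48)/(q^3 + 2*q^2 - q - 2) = (q^2 - 2*q - 48)/(q^2 + 3*q + 2)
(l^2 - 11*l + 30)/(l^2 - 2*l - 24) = (l - 5)/(l + 4)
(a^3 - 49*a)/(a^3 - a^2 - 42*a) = (a + 7)/(a + 6)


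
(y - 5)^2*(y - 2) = y^3 - 12*y^2 + 45*y - 50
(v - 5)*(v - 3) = v^2 - 8*v + 15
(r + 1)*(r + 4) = r^2 + 5*r + 4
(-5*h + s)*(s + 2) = -5*h*s - 10*h + s^2 + 2*s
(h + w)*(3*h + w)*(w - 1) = 3*h^2*w - 3*h^2 + 4*h*w^2 - 4*h*w + w^3 - w^2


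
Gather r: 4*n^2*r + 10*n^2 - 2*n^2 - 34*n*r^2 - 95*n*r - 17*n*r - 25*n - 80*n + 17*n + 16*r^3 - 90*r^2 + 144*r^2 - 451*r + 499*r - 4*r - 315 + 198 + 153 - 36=8*n^2 - 88*n + 16*r^3 + r^2*(54 - 34*n) + r*(4*n^2 - 112*n + 44)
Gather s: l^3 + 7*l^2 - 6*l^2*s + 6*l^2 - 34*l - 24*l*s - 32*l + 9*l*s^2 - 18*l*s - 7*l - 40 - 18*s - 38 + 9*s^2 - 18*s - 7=l^3 + 13*l^2 - 73*l + s^2*(9*l + 9) + s*(-6*l^2 - 42*l - 36) - 85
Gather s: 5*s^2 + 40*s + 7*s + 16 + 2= 5*s^2 + 47*s + 18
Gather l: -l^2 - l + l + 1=1 - l^2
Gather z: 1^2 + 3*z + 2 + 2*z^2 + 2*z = 2*z^2 + 5*z + 3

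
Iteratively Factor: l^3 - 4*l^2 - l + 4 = (l + 1)*(l^2 - 5*l + 4) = (l - 1)*(l + 1)*(l - 4)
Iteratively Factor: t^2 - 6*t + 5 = (t - 5)*(t - 1)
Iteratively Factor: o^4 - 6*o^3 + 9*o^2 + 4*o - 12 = (o - 3)*(o^3 - 3*o^2 + 4) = (o - 3)*(o - 2)*(o^2 - o - 2) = (o - 3)*(o - 2)^2*(o + 1)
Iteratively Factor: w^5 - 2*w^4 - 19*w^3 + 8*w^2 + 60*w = (w - 2)*(w^4 - 19*w^2 - 30*w) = (w - 2)*(w + 3)*(w^3 - 3*w^2 - 10*w) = (w - 2)*(w + 2)*(w + 3)*(w^2 - 5*w) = (w - 5)*(w - 2)*(w + 2)*(w + 3)*(w)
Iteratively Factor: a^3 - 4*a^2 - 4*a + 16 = (a - 2)*(a^2 - 2*a - 8) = (a - 4)*(a - 2)*(a + 2)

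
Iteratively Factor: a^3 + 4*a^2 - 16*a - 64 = (a + 4)*(a^2 - 16) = (a - 4)*(a + 4)*(a + 4)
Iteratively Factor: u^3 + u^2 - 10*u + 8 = (u - 1)*(u^2 + 2*u - 8) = (u - 1)*(u + 4)*(u - 2)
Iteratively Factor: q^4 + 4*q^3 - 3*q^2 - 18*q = (q + 3)*(q^3 + q^2 - 6*q) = q*(q + 3)*(q^2 + q - 6) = q*(q + 3)^2*(q - 2)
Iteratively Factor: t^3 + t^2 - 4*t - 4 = (t + 2)*(t^2 - t - 2) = (t - 2)*(t + 2)*(t + 1)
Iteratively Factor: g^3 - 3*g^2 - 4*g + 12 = (g - 3)*(g^2 - 4) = (g - 3)*(g - 2)*(g + 2)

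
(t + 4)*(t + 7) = t^2 + 11*t + 28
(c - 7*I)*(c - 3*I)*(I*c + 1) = I*c^3 + 11*c^2 - 31*I*c - 21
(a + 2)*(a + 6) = a^2 + 8*a + 12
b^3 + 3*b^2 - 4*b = b*(b - 1)*(b + 4)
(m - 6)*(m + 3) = m^2 - 3*m - 18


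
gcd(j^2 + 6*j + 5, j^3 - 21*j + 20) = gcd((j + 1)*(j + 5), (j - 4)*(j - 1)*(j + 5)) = j + 5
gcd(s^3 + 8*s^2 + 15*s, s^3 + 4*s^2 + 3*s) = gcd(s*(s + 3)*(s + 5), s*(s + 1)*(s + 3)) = s^2 + 3*s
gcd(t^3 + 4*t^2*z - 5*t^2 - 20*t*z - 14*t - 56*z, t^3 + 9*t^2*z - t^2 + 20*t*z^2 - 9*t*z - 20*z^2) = t + 4*z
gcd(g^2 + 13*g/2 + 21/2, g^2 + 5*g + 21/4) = g + 7/2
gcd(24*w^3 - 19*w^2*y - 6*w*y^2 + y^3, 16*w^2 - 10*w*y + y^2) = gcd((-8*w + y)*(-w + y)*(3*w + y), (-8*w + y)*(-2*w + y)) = -8*w + y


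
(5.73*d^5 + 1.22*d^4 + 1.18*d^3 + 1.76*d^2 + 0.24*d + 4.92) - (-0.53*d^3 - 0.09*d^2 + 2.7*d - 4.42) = 5.73*d^5 + 1.22*d^4 + 1.71*d^3 + 1.85*d^2 - 2.46*d + 9.34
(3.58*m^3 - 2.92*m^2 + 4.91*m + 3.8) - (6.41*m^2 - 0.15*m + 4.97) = 3.58*m^3 - 9.33*m^2 + 5.06*m - 1.17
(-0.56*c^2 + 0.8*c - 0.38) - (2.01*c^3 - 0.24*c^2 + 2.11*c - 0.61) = -2.01*c^3 - 0.32*c^2 - 1.31*c + 0.23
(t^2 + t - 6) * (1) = t^2 + t - 6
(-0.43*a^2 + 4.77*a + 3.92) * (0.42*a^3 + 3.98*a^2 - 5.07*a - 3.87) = -0.1806*a^5 + 0.292*a^4 + 22.8111*a^3 - 6.9182*a^2 - 38.3343*a - 15.1704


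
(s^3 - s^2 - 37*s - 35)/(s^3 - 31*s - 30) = (s - 7)/(s - 6)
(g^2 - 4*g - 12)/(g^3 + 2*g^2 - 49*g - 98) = (g - 6)/(g^2 - 49)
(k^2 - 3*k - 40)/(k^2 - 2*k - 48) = (k + 5)/(k + 6)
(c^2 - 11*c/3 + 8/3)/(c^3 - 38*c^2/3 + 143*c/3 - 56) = (c - 1)/(c^2 - 10*c + 21)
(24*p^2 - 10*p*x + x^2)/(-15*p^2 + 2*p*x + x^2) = (24*p^2 - 10*p*x + x^2)/(-15*p^2 + 2*p*x + x^2)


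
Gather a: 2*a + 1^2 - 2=2*a - 1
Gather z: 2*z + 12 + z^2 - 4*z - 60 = z^2 - 2*z - 48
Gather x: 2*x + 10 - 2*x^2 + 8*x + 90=-2*x^2 + 10*x + 100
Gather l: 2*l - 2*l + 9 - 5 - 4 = 0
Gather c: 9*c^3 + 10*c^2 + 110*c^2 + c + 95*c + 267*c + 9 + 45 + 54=9*c^3 + 120*c^2 + 363*c + 108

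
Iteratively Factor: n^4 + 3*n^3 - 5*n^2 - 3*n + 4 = (n + 4)*(n^3 - n^2 - n + 1) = (n + 1)*(n + 4)*(n^2 - 2*n + 1) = (n - 1)*(n + 1)*(n + 4)*(n - 1)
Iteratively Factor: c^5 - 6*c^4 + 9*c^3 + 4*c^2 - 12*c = (c)*(c^4 - 6*c^3 + 9*c^2 + 4*c - 12) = c*(c + 1)*(c^3 - 7*c^2 + 16*c - 12) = c*(c - 2)*(c + 1)*(c^2 - 5*c + 6) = c*(c - 2)^2*(c + 1)*(c - 3)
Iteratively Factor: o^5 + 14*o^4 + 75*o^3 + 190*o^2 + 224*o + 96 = (o + 1)*(o^4 + 13*o^3 + 62*o^2 + 128*o + 96) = (o + 1)*(o + 4)*(o^3 + 9*o^2 + 26*o + 24) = (o + 1)*(o + 2)*(o + 4)*(o^2 + 7*o + 12) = (o + 1)*(o + 2)*(o + 4)^2*(o + 3)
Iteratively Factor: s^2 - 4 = (s - 2)*(s + 2)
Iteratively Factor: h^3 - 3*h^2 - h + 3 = (h + 1)*(h^2 - 4*h + 3) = (h - 3)*(h + 1)*(h - 1)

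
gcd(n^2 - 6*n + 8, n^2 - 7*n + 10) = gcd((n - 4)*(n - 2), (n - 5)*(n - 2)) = n - 2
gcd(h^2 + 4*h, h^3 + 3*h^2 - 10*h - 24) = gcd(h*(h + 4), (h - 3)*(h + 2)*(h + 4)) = h + 4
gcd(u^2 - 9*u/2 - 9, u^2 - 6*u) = u - 6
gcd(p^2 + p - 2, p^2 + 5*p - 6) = p - 1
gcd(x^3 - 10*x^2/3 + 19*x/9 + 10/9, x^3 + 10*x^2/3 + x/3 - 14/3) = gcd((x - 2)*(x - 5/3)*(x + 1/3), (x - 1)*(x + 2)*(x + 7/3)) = 1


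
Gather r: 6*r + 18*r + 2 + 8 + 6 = 24*r + 16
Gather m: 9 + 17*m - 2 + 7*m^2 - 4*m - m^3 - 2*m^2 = -m^3 + 5*m^2 + 13*m + 7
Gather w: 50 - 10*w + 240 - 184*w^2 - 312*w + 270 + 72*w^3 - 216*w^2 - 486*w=72*w^3 - 400*w^2 - 808*w + 560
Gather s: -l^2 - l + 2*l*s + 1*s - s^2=-l^2 - l - s^2 + s*(2*l + 1)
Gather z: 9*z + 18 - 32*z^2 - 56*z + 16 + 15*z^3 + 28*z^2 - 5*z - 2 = 15*z^3 - 4*z^2 - 52*z + 32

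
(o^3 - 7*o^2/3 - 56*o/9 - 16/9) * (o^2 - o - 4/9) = o^5 - 10*o^4/3 - 13*o^3/3 + 148*o^2/27 + 368*o/81 + 64/81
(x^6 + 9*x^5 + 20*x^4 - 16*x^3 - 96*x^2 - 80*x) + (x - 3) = x^6 + 9*x^5 + 20*x^4 - 16*x^3 - 96*x^2 - 79*x - 3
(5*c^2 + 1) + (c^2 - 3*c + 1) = 6*c^2 - 3*c + 2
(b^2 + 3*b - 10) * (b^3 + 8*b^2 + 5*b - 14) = b^5 + 11*b^4 + 19*b^3 - 79*b^2 - 92*b + 140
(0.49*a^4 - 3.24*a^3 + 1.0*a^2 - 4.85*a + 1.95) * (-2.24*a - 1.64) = -1.0976*a^5 + 6.454*a^4 + 3.0736*a^3 + 9.224*a^2 + 3.586*a - 3.198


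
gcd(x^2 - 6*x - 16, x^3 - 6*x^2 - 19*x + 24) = x - 8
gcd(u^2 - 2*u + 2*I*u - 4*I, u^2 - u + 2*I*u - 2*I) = u + 2*I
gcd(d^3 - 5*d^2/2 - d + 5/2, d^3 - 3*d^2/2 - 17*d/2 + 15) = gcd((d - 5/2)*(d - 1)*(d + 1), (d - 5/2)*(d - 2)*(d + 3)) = d - 5/2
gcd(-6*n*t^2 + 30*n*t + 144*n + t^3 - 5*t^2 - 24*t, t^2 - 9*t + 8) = t - 8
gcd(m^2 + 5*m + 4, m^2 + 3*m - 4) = m + 4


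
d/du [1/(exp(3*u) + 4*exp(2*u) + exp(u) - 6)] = (-3*exp(2*u) - 8*exp(u) - 1)*exp(u)/(exp(3*u) + 4*exp(2*u) + exp(u) - 6)^2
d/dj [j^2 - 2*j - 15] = 2*j - 2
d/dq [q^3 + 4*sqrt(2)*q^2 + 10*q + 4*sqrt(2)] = 3*q^2 + 8*sqrt(2)*q + 10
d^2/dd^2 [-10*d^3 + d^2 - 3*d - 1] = 2 - 60*d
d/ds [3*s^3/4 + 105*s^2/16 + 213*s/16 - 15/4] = 9*s^2/4 + 105*s/8 + 213/16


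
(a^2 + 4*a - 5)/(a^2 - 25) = (a - 1)/(a - 5)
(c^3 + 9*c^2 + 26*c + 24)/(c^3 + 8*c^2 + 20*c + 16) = (c + 3)/(c + 2)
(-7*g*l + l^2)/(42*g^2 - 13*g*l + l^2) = -l/(6*g - l)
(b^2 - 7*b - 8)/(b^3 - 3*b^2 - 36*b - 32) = 1/(b + 4)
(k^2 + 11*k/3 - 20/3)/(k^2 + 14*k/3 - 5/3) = (3*k - 4)/(3*k - 1)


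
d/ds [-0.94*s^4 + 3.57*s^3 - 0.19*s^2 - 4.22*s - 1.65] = -3.76*s^3 + 10.71*s^2 - 0.38*s - 4.22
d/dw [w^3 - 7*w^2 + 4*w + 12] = 3*w^2 - 14*w + 4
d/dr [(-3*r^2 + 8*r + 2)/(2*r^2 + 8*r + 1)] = 2*(-20*r^2 - 7*r - 4)/(4*r^4 + 32*r^3 + 68*r^2 + 16*r + 1)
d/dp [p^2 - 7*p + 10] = 2*p - 7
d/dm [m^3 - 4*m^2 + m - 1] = 3*m^2 - 8*m + 1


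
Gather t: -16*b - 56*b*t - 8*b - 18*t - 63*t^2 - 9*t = -24*b - 63*t^2 + t*(-56*b - 27)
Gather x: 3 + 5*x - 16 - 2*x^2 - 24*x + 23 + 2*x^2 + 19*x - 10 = 0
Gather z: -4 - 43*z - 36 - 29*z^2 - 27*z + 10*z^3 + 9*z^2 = 10*z^3 - 20*z^2 - 70*z - 40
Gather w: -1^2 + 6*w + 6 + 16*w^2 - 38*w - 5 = 16*w^2 - 32*w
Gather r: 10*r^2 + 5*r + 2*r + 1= 10*r^2 + 7*r + 1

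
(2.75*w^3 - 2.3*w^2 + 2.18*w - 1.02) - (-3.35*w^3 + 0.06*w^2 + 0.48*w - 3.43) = 6.1*w^3 - 2.36*w^2 + 1.7*w + 2.41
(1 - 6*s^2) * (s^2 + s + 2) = -6*s^4 - 6*s^3 - 11*s^2 + s + 2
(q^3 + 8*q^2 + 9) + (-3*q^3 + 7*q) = -2*q^3 + 8*q^2 + 7*q + 9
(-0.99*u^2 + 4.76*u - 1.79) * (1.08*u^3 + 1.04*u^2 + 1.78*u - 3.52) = -1.0692*u^5 + 4.1112*u^4 + 1.255*u^3 + 10.096*u^2 - 19.9414*u + 6.3008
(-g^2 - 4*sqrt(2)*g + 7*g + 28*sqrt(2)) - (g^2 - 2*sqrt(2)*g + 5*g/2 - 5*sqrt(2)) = -2*g^2 - 2*sqrt(2)*g + 9*g/2 + 33*sqrt(2)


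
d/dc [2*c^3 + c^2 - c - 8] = 6*c^2 + 2*c - 1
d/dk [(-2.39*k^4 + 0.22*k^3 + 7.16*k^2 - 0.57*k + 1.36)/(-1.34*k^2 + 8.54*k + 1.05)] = (6.4052*k^5 - 61.5266*k^4 - 6.2804*k^3 + 61.0756*k^2 + 18.6808*k - 12.2129)/(1.7956*k^4 - 22.8872*k^3 + 70.1176*k^2 + 17.934*k + 1.1025)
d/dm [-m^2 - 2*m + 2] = -2*m - 2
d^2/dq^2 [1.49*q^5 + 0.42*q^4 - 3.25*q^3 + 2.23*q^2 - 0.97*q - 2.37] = 29.8*q^3 + 5.04*q^2 - 19.5*q + 4.46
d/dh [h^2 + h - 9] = 2*h + 1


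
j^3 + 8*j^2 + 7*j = j*(j + 1)*(j + 7)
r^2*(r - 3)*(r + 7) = r^4 + 4*r^3 - 21*r^2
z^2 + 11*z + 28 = (z + 4)*(z + 7)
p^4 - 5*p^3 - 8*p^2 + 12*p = p*(p - 6)*(p - 1)*(p + 2)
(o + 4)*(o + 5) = o^2 + 9*o + 20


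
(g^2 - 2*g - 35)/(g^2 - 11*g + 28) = (g + 5)/(g - 4)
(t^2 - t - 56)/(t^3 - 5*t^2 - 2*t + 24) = (t^2 - t - 56)/(t^3 - 5*t^2 - 2*t + 24)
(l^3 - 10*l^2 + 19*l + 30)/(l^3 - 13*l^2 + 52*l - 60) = (l + 1)/(l - 2)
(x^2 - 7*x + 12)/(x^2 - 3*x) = (x - 4)/x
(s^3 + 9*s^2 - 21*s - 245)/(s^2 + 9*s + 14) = (s^2 + 2*s - 35)/(s + 2)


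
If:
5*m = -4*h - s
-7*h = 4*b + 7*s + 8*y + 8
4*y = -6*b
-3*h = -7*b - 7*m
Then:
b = -2*y/3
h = 2/9 - y/2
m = 19*y/42 + 2/21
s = -11*y/42 - 86/63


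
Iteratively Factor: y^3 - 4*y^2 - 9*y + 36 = (y - 4)*(y^2 - 9) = (y - 4)*(y - 3)*(y + 3)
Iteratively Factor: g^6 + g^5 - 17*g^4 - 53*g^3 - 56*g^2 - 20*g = (g + 2)*(g^5 - g^4 - 15*g^3 - 23*g^2 - 10*g) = (g + 1)*(g + 2)*(g^4 - 2*g^3 - 13*g^2 - 10*g) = (g - 5)*(g + 1)*(g + 2)*(g^3 + 3*g^2 + 2*g) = (g - 5)*(g + 1)^2*(g + 2)*(g^2 + 2*g) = (g - 5)*(g + 1)^2*(g + 2)^2*(g)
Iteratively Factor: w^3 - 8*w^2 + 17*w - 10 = (w - 2)*(w^2 - 6*w + 5) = (w - 5)*(w - 2)*(w - 1)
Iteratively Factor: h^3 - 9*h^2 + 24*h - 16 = (h - 4)*(h^2 - 5*h + 4) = (h - 4)^2*(h - 1)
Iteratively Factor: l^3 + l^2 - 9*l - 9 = (l + 3)*(l^2 - 2*l - 3) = (l - 3)*(l + 3)*(l + 1)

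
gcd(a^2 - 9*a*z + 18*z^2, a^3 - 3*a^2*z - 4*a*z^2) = 1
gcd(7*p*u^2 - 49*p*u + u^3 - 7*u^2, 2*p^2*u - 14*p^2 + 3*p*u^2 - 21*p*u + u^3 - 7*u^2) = u - 7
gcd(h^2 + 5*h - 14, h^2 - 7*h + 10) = h - 2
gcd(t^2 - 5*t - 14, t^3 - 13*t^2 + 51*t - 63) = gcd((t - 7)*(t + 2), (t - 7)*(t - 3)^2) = t - 7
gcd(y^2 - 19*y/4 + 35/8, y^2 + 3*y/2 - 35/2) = y - 7/2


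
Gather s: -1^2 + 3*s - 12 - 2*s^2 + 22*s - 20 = -2*s^2 + 25*s - 33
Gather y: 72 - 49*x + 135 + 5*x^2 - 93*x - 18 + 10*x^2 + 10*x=15*x^2 - 132*x + 189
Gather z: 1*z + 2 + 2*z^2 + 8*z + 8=2*z^2 + 9*z + 10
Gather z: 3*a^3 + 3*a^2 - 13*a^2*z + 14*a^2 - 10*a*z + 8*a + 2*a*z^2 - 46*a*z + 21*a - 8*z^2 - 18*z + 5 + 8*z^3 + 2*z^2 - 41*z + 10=3*a^3 + 17*a^2 + 29*a + 8*z^3 + z^2*(2*a - 6) + z*(-13*a^2 - 56*a - 59) + 15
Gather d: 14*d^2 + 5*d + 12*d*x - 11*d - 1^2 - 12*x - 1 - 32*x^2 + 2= 14*d^2 + d*(12*x - 6) - 32*x^2 - 12*x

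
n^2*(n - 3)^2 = n^4 - 6*n^3 + 9*n^2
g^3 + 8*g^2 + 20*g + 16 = (g + 2)^2*(g + 4)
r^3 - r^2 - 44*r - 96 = (r - 8)*(r + 3)*(r + 4)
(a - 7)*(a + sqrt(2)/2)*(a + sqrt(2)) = a^3 - 7*a^2 + 3*sqrt(2)*a^2/2 - 21*sqrt(2)*a/2 + a - 7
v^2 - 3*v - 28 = (v - 7)*(v + 4)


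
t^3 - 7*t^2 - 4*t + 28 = (t - 7)*(t - 2)*(t + 2)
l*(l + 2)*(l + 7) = l^3 + 9*l^2 + 14*l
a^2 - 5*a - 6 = (a - 6)*(a + 1)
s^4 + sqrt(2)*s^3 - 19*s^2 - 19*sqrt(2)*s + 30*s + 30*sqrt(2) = (s - 3)*(s - 2)*(s + 5)*(s + sqrt(2))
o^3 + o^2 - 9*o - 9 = (o - 3)*(o + 1)*(o + 3)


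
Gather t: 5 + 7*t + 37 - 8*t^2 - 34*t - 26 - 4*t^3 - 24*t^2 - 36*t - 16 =-4*t^3 - 32*t^2 - 63*t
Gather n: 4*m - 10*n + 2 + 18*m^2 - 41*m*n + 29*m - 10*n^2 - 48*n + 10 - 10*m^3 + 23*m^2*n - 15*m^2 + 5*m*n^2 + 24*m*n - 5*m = -10*m^3 + 3*m^2 + 28*m + n^2*(5*m - 10) + n*(23*m^2 - 17*m - 58) + 12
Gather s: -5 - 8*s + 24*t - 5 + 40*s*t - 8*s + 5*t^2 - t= s*(40*t - 16) + 5*t^2 + 23*t - 10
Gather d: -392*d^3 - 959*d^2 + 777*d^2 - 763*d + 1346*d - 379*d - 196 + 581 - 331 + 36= -392*d^3 - 182*d^2 + 204*d + 90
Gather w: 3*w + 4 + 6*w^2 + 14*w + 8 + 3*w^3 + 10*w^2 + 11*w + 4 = 3*w^3 + 16*w^2 + 28*w + 16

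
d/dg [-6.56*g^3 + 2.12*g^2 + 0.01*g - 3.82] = -19.68*g^2 + 4.24*g + 0.01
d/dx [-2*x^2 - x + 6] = -4*x - 1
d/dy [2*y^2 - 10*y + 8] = 4*y - 10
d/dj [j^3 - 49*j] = 3*j^2 - 49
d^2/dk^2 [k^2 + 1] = 2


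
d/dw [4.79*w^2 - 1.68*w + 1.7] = 9.58*w - 1.68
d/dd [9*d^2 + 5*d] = 18*d + 5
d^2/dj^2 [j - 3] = 0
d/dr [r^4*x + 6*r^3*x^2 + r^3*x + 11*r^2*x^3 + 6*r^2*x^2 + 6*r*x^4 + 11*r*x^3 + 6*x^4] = x*(4*r^3 + 18*r^2*x + 3*r^2 + 22*r*x^2 + 12*r*x + 6*x^3 + 11*x^2)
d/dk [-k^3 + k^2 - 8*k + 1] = -3*k^2 + 2*k - 8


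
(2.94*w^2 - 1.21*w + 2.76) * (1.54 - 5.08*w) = -14.9352*w^3 + 10.6744*w^2 - 15.8842*w + 4.2504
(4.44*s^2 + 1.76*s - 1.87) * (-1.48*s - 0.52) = -6.5712*s^3 - 4.9136*s^2 + 1.8524*s + 0.9724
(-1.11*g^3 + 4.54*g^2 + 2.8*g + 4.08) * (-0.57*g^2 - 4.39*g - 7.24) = 0.6327*g^5 + 2.2851*g^4 - 13.4902*g^3 - 47.4872*g^2 - 38.1832*g - 29.5392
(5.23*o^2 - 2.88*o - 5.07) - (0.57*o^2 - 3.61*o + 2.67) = 4.66*o^2 + 0.73*o - 7.74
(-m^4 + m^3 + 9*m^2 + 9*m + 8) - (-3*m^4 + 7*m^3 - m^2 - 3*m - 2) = 2*m^4 - 6*m^3 + 10*m^2 + 12*m + 10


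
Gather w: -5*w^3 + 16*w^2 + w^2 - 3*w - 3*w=-5*w^3 + 17*w^2 - 6*w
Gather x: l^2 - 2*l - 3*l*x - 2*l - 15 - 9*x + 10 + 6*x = l^2 - 4*l + x*(-3*l - 3) - 5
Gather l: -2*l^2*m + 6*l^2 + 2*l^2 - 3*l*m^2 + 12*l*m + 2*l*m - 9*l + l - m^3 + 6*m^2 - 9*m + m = l^2*(8 - 2*m) + l*(-3*m^2 + 14*m - 8) - m^3 + 6*m^2 - 8*m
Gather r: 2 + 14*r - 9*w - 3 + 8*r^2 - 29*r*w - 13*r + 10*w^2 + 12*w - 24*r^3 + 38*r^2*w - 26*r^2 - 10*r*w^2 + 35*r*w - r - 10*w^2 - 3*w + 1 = -24*r^3 + r^2*(38*w - 18) + r*(-10*w^2 + 6*w)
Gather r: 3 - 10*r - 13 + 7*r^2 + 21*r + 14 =7*r^2 + 11*r + 4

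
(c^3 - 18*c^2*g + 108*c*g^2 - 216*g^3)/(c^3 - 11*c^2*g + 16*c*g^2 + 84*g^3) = (c^2 - 12*c*g + 36*g^2)/(c^2 - 5*c*g - 14*g^2)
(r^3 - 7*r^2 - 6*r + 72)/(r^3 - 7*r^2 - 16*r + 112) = (r^2 - 3*r - 18)/(r^2 - 3*r - 28)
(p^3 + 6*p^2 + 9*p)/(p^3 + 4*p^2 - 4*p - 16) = p*(p^2 + 6*p + 9)/(p^3 + 4*p^2 - 4*p - 16)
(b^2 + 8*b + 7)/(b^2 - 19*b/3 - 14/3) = 3*(b^2 + 8*b + 7)/(3*b^2 - 19*b - 14)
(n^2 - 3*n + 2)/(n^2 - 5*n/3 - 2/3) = 3*(n - 1)/(3*n + 1)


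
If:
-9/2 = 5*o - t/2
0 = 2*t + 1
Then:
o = -19/20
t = -1/2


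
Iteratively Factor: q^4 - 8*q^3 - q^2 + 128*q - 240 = (q - 3)*(q^3 - 5*q^2 - 16*q + 80) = (q - 3)*(q + 4)*(q^2 - 9*q + 20) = (q - 4)*(q - 3)*(q + 4)*(q - 5)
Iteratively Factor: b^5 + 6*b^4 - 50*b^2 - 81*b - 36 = (b + 3)*(b^4 + 3*b^3 - 9*b^2 - 23*b - 12) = (b - 3)*(b + 3)*(b^3 + 6*b^2 + 9*b + 4) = (b - 3)*(b + 1)*(b + 3)*(b^2 + 5*b + 4) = (b - 3)*(b + 1)*(b + 3)*(b + 4)*(b + 1)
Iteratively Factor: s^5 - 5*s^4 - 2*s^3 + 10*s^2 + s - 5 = (s - 1)*(s^4 - 4*s^3 - 6*s^2 + 4*s + 5) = (s - 1)*(s + 1)*(s^3 - 5*s^2 - s + 5) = (s - 5)*(s - 1)*(s + 1)*(s^2 - 1) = (s - 5)*(s - 1)^2*(s + 1)*(s + 1)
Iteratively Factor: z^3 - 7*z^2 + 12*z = (z - 4)*(z^2 - 3*z) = (z - 4)*(z - 3)*(z)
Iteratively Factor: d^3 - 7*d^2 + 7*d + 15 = (d + 1)*(d^2 - 8*d + 15) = (d - 3)*(d + 1)*(d - 5)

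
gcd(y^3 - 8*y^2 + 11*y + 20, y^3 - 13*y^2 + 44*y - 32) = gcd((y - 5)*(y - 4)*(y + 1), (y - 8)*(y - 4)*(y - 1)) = y - 4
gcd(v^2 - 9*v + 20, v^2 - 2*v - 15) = v - 5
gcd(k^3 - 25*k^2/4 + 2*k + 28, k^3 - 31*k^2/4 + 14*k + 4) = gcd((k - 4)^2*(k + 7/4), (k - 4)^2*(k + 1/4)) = k^2 - 8*k + 16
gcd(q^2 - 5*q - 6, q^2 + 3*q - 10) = 1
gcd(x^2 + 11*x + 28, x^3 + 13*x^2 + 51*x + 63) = x + 7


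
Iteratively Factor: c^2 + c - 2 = (c + 2)*(c - 1)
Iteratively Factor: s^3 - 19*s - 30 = (s + 2)*(s^2 - 2*s - 15) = (s - 5)*(s + 2)*(s + 3)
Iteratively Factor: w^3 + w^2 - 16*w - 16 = (w + 4)*(w^2 - 3*w - 4) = (w - 4)*(w + 4)*(w + 1)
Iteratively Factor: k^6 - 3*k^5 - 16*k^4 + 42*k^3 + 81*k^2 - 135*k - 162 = (k - 3)*(k^5 - 16*k^3 - 6*k^2 + 63*k + 54) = (k - 3)^2*(k^4 + 3*k^3 - 7*k^2 - 27*k - 18) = (k - 3)^2*(k + 3)*(k^3 - 7*k - 6) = (k - 3)^2*(k + 2)*(k + 3)*(k^2 - 2*k - 3) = (k - 3)^2*(k + 1)*(k + 2)*(k + 3)*(k - 3)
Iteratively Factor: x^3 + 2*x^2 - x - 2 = (x - 1)*(x^2 + 3*x + 2) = (x - 1)*(x + 2)*(x + 1)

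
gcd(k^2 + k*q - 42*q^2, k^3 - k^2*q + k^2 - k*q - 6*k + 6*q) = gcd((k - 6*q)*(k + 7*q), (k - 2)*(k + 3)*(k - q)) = 1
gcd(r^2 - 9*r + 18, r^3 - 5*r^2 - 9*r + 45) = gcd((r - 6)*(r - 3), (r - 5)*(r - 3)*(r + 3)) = r - 3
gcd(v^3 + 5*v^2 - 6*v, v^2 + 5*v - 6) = v^2 + 5*v - 6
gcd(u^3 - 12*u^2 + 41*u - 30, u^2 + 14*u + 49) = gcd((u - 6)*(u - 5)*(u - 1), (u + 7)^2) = 1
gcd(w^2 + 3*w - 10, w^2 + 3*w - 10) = w^2 + 3*w - 10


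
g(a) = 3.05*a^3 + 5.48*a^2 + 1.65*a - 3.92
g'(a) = 9.15*a^2 + 10.96*a + 1.65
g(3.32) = 173.57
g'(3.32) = 138.89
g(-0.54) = -3.69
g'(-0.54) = -1.60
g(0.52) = -1.15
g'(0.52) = 9.82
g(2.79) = 109.58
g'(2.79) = 103.45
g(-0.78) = -3.32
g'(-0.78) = -1.33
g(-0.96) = -3.15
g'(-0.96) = -0.44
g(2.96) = 128.08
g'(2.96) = 114.26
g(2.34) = 69.03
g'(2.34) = 77.40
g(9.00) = 2678.26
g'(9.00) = 841.44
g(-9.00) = -1798.34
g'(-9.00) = 644.16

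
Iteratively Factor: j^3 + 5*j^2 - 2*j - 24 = (j + 3)*(j^2 + 2*j - 8) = (j - 2)*(j + 3)*(j + 4)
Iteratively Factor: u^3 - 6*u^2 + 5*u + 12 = (u - 3)*(u^2 - 3*u - 4) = (u - 3)*(u + 1)*(u - 4)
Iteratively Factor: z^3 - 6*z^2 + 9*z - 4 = (z - 1)*(z^2 - 5*z + 4) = (z - 4)*(z - 1)*(z - 1)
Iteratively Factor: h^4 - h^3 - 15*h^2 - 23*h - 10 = (h + 1)*(h^3 - 2*h^2 - 13*h - 10) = (h + 1)^2*(h^2 - 3*h - 10) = (h + 1)^2*(h + 2)*(h - 5)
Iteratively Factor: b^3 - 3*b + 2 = (b + 2)*(b^2 - 2*b + 1) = (b - 1)*(b + 2)*(b - 1)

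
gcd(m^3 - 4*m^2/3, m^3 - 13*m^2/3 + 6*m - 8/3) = m - 4/3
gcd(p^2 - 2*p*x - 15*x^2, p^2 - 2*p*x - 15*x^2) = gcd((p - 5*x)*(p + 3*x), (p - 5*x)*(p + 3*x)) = -p^2 + 2*p*x + 15*x^2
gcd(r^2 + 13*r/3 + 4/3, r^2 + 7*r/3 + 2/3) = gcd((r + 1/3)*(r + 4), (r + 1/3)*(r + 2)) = r + 1/3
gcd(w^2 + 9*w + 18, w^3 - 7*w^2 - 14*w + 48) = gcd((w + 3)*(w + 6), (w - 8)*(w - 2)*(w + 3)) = w + 3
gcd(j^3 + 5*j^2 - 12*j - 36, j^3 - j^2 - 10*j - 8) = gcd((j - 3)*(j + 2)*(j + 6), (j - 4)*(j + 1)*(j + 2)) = j + 2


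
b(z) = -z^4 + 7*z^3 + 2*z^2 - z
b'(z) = -4*z^3 + 21*z^2 + 4*z - 1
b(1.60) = 25.64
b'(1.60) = 42.78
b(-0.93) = -3.72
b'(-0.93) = 16.66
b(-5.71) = -2295.30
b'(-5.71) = 1405.52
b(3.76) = 196.75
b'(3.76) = 98.30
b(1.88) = 39.21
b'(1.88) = 54.16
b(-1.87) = -49.14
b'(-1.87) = 91.11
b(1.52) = 22.35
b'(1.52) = 39.55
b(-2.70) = -173.65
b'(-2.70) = 220.02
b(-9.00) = -11493.00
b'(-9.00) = 4580.00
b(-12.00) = -32532.00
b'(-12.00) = 9887.00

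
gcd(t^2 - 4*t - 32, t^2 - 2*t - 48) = t - 8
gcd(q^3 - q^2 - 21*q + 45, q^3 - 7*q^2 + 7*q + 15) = q - 3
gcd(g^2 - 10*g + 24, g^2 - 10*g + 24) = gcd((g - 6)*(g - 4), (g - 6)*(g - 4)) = g^2 - 10*g + 24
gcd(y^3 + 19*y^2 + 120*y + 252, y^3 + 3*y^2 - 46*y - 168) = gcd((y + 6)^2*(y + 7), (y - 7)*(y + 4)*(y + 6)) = y + 6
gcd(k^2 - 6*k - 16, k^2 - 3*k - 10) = k + 2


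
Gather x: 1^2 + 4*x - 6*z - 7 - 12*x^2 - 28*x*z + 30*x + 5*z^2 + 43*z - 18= -12*x^2 + x*(34 - 28*z) + 5*z^2 + 37*z - 24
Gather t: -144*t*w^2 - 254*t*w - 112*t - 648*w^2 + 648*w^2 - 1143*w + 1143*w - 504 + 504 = t*(-144*w^2 - 254*w - 112)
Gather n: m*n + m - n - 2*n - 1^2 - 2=m + n*(m - 3) - 3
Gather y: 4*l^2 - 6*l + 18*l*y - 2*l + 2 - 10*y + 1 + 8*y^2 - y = 4*l^2 - 8*l + 8*y^2 + y*(18*l - 11) + 3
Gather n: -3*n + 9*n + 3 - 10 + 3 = 6*n - 4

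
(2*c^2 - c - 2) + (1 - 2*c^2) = -c - 1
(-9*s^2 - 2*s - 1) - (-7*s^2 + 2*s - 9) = -2*s^2 - 4*s + 8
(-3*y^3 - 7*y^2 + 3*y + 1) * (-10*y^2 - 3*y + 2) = 30*y^5 + 79*y^4 - 15*y^3 - 33*y^2 + 3*y + 2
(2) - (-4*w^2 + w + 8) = 4*w^2 - w - 6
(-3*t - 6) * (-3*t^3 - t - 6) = 9*t^4 + 18*t^3 + 3*t^2 + 24*t + 36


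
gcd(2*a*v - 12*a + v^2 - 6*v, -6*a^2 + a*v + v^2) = 1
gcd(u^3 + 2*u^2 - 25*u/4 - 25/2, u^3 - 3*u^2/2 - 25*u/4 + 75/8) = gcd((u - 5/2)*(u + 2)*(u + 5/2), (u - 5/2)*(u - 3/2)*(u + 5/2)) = u^2 - 25/4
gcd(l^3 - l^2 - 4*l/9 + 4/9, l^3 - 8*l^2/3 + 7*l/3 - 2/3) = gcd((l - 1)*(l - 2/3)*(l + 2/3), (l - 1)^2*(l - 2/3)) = l^2 - 5*l/3 + 2/3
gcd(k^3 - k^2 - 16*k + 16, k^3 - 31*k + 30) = k - 1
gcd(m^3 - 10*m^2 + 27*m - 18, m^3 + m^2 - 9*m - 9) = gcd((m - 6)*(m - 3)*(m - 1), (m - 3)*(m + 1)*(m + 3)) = m - 3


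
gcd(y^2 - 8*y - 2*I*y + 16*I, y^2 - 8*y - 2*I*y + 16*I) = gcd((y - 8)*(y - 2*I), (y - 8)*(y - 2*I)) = y^2 + y*(-8 - 2*I) + 16*I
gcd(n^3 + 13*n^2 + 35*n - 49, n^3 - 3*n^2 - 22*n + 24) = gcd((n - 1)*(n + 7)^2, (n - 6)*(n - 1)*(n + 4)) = n - 1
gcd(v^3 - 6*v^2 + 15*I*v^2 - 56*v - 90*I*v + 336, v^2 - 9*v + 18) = v - 6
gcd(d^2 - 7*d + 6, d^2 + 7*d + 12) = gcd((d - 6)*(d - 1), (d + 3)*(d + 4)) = 1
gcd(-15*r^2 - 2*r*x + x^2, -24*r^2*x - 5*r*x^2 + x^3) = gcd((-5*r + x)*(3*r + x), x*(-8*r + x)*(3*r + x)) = 3*r + x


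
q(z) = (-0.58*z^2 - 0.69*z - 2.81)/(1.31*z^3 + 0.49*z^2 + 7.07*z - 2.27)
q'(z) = (-1.16*z - 0.69)/(1.31*z^3 + 0.49*z^2 + 7.07*z - 2.27) + (-3.93*z^2 - 0.98*z - 7.07)*(-0.58*z^2 - 0.69*z - 2.81)/(1.31*z^3 + 0.49*z^2 + 7.07*z - 2.27)^2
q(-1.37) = 0.21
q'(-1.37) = 0.12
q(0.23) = 4.98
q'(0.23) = 63.68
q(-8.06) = 0.05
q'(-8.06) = 0.01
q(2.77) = -0.19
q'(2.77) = 0.07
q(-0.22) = 0.70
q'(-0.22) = 1.41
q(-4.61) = 0.08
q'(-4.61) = 0.01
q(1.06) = -0.57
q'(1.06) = 0.71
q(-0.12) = 0.88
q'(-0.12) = 2.15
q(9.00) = -0.05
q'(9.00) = 0.01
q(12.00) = -0.04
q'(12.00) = 0.00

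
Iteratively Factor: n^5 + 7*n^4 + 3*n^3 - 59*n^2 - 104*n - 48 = (n + 1)*(n^4 + 6*n^3 - 3*n^2 - 56*n - 48) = (n - 3)*(n + 1)*(n^3 + 9*n^2 + 24*n + 16) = (n - 3)*(n + 1)*(n + 4)*(n^2 + 5*n + 4) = (n - 3)*(n + 1)^2*(n + 4)*(n + 4)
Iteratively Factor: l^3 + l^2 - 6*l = (l + 3)*(l^2 - 2*l) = l*(l + 3)*(l - 2)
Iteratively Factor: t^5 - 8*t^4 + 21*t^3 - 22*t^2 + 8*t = (t - 2)*(t^4 - 6*t^3 + 9*t^2 - 4*t) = (t - 4)*(t - 2)*(t^3 - 2*t^2 + t) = t*(t - 4)*(t - 2)*(t^2 - 2*t + 1) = t*(t - 4)*(t - 2)*(t - 1)*(t - 1)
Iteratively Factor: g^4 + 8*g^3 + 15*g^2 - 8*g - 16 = (g - 1)*(g^3 + 9*g^2 + 24*g + 16) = (g - 1)*(g + 4)*(g^2 + 5*g + 4) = (g - 1)*(g + 1)*(g + 4)*(g + 4)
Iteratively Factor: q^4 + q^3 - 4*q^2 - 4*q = (q)*(q^3 + q^2 - 4*q - 4) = q*(q + 2)*(q^2 - q - 2) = q*(q - 2)*(q + 2)*(q + 1)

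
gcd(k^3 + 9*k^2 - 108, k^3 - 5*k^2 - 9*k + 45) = k - 3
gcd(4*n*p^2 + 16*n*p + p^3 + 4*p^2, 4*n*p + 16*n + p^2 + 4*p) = 4*n*p + 16*n + p^2 + 4*p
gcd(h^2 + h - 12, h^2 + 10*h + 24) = h + 4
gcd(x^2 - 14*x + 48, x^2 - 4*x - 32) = x - 8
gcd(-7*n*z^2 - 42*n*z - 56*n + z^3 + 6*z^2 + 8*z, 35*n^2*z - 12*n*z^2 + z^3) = -7*n + z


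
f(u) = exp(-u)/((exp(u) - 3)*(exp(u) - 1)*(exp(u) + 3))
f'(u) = -exp(-u)/((exp(u) - 3)*(exp(u) - 1)*(exp(u) + 3)) - 1/((exp(u) - 3)*(exp(u) - 1)*(exp(u) + 3)^2) - 1/((exp(u) - 3)*(exp(u) - 1)^2*(exp(u) + 3)) - 1/((exp(u) - 3)^2*(exp(u) - 1)*(exp(u) + 3))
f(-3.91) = 5.66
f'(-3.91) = -5.54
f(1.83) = 0.00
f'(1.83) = -0.00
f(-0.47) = 0.50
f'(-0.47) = 0.38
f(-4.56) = 10.73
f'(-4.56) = -10.62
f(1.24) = 0.04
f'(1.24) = -0.42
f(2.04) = 0.00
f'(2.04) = -0.00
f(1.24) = 0.04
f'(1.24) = -0.42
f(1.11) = 0.78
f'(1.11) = -71.34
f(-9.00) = 900.45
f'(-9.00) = -900.34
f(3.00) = 0.00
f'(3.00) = 0.00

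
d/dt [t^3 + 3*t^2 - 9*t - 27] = 3*t^2 + 6*t - 9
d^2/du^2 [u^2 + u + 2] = 2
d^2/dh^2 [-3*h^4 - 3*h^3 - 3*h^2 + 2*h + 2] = -36*h^2 - 18*h - 6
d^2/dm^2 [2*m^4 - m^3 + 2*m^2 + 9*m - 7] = 24*m^2 - 6*m + 4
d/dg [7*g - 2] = 7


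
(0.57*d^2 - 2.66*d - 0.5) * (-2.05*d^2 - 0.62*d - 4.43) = -1.1685*d^4 + 5.0996*d^3 + 0.1491*d^2 + 12.0938*d + 2.215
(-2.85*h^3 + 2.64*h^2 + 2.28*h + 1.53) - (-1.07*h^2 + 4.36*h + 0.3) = -2.85*h^3 + 3.71*h^2 - 2.08*h + 1.23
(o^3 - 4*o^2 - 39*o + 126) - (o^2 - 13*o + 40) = o^3 - 5*o^2 - 26*o + 86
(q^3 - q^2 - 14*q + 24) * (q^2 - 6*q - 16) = q^5 - 7*q^4 - 24*q^3 + 124*q^2 + 80*q - 384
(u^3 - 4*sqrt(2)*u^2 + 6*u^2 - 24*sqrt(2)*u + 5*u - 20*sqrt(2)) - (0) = u^3 - 4*sqrt(2)*u^2 + 6*u^2 - 24*sqrt(2)*u + 5*u - 20*sqrt(2)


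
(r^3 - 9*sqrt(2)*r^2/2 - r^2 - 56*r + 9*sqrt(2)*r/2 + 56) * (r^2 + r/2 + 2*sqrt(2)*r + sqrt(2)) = r^5 - 5*sqrt(2)*r^4/2 - r^4/2 - 149*r^3/2 + 5*sqrt(2)*r^3/4 - 443*sqrt(2)*r^2/4 + 37*r^2 + 37*r + 56*sqrt(2)*r + 56*sqrt(2)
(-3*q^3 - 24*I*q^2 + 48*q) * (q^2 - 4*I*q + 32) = -3*q^5 - 12*I*q^4 - 144*q^3 - 960*I*q^2 + 1536*q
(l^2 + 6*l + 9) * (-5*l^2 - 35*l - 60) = -5*l^4 - 65*l^3 - 315*l^2 - 675*l - 540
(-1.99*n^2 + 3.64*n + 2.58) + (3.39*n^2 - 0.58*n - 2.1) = 1.4*n^2 + 3.06*n + 0.48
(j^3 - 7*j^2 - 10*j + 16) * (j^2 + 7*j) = j^5 - 59*j^3 - 54*j^2 + 112*j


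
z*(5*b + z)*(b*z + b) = 5*b^2*z^2 + 5*b^2*z + b*z^3 + b*z^2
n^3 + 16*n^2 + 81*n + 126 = (n + 3)*(n + 6)*(n + 7)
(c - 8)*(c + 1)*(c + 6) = c^3 - c^2 - 50*c - 48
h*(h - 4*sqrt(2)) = h^2 - 4*sqrt(2)*h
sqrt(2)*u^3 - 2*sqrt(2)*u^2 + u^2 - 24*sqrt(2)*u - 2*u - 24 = (u - 6)*(u + 4)*(sqrt(2)*u + 1)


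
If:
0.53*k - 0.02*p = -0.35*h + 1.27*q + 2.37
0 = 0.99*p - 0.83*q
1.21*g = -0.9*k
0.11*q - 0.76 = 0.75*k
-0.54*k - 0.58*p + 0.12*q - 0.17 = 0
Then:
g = 0.66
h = 11.23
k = -0.89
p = 0.71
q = 0.85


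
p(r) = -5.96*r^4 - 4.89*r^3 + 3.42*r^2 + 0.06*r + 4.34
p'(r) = -23.84*r^3 - 14.67*r^2 + 6.84*r + 0.06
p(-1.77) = -16.43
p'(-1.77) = 74.19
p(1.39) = -24.35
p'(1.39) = -82.80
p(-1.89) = -26.59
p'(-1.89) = 95.68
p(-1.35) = 2.73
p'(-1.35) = 22.75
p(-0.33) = 4.80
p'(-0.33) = -2.94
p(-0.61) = 5.86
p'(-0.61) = -4.16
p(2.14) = -152.79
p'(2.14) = -286.13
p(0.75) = 2.36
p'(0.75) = -13.12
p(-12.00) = -114640.54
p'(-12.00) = 39001.02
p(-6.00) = -6540.82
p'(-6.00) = 4580.34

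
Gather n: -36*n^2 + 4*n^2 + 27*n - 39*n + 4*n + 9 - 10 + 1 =-32*n^2 - 8*n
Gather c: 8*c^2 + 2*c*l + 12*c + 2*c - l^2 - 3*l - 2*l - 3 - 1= 8*c^2 + c*(2*l + 14) - l^2 - 5*l - 4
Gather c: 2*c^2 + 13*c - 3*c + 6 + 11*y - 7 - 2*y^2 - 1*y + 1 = 2*c^2 + 10*c - 2*y^2 + 10*y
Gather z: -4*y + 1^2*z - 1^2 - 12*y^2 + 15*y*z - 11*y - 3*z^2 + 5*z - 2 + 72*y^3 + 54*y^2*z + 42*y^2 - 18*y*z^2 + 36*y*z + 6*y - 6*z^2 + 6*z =72*y^3 + 30*y^2 - 9*y + z^2*(-18*y - 9) + z*(54*y^2 + 51*y + 12) - 3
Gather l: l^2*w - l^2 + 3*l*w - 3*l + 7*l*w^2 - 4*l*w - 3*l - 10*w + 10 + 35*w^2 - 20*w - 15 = l^2*(w - 1) + l*(7*w^2 - w - 6) + 35*w^2 - 30*w - 5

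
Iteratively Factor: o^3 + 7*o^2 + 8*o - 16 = (o + 4)*(o^2 + 3*o - 4) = (o - 1)*(o + 4)*(o + 4)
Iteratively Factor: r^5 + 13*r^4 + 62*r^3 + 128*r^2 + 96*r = (r + 4)*(r^4 + 9*r^3 + 26*r^2 + 24*r) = (r + 4)^2*(r^3 + 5*r^2 + 6*r) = (r + 2)*(r + 4)^2*(r^2 + 3*r) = r*(r + 2)*(r + 4)^2*(r + 3)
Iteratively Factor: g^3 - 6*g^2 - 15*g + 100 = (g + 4)*(g^2 - 10*g + 25) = (g - 5)*(g + 4)*(g - 5)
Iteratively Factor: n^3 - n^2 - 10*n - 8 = (n - 4)*(n^2 + 3*n + 2) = (n - 4)*(n + 2)*(n + 1)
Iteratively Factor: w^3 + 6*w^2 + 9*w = (w)*(w^2 + 6*w + 9) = w*(w + 3)*(w + 3)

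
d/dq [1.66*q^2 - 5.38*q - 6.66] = 3.32*q - 5.38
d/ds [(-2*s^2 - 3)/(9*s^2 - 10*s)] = 2*(10*s^2 + 27*s - 15)/(s^2*(81*s^2 - 180*s + 100))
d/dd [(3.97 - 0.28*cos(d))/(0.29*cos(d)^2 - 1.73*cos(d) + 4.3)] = (-0.0812*cos(d)^2 + 2.3026*cos(d) - 5.6641)*sin(d)/(0.0841*cos(d)^4 - 1.0034*cos(d)^3 + 5.4869*cos(d)^2 - 14.878*cos(d) + 18.49)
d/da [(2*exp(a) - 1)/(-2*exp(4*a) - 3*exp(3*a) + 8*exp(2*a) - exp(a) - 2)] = ((2*exp(a) - 1)*(8*exp(3*a) + 9*exp(2*a) - 16*exp(a) + 1) - 4*exp(4*a) - 6*exp(3*a) + 16*exp(2*a) - 2*exp(a) - 4)*exp(a)/(2*exp(4*a) + 3*exp(3*a) - 8*exp(2*a) + exp(a) + 2)^2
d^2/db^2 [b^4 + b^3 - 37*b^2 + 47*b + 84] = 12*b^2 + 6*b - 74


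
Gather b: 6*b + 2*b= 8*b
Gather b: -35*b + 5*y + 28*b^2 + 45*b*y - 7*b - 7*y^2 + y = 28*b^2 + b*(45*y - 42) - 7*y^2 + 6*y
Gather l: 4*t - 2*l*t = -2*l*t + 4*t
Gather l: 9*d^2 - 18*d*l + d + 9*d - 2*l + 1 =9*d^2 + 10*d + l*(-18*d - 2) + 1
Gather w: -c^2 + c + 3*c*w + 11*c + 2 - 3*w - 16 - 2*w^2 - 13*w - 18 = -c^2 + 12*c - 2*w^2 + w*(3*c - 16) - 32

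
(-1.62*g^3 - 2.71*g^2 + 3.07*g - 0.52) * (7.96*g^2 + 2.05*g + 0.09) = -12.8952*g^5 - 24.8926*g^4 + 18.7359*g^3 + 1.9104*g^2 - 0.7897*g - 0.0468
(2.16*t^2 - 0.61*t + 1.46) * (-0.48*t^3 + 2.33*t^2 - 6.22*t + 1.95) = -1.0368*t^5 + 5.3256*t^4 - 15.5573*t^3 + 11.408*t^2 - 10.2707*t + 2.847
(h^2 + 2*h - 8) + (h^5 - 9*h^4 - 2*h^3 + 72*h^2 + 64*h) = h^5 - 9*h^4 - 2*h^3 + 73*h^2 + 66*h - 8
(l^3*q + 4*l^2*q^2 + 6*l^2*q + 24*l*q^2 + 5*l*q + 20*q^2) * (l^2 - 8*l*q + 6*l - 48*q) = l^5*q - 4*l^4*q^2 + 12*l^4*q - 32*l^3*q^3 - 48*l^3*q^2 + 41*l^3*q - 384*l^2*q^3 - 164*l^2*q^2 + 30*l^2*q - 1312*l*q^3 - 120*l*q^2 - 960*q^3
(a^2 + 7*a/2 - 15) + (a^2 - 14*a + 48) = 2*a^2 - 21*a/2 + 33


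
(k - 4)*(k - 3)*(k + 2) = k^3 - 5*k^2 - 2*k + 24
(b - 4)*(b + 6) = b^2 + 2*b - 24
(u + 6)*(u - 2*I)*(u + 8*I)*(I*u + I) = I*u^4 - 6*u^3 + 7*I*u^3 - 42*u^2 + 22*I*u^2 - 36*u + 112*I*u + 96*I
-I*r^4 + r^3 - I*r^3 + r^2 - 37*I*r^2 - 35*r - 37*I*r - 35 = (r - 5*I)*(r - I)*(r + 7*I)*(-I*r - I)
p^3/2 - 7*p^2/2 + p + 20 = (p/2 + 1)*(p - 5)*(p - 4)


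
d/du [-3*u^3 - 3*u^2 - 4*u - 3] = -9*u^2 - 6*u - 4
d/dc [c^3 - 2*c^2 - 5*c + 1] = 3*c^2 - 4*c - 5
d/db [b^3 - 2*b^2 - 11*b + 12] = 3*b^2 - 4*b - 11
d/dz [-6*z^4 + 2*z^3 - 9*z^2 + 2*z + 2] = -24*z^3 + 6*z^2 - 18*z + 2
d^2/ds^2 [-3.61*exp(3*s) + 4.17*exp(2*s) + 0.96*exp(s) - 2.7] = (-32.49*exp(2*s) + 16.68*exp(s) + 0.96)*exp(s)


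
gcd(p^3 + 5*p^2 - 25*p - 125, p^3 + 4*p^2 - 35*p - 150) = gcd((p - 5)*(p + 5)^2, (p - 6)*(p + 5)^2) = p^2 + 10*p + 25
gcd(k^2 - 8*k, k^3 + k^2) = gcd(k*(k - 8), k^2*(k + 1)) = k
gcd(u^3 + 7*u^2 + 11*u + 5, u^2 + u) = u + 1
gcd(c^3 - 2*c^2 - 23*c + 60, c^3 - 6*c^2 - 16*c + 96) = c - 4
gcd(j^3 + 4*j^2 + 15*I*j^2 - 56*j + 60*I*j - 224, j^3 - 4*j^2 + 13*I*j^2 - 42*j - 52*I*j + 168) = j + 7*I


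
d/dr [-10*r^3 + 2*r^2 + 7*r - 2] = -30*r^2 + 4*r + 7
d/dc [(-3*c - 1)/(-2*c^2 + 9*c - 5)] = 2*(-3*c^2 - 2*c + 12)/(4*c^4 - 36*c^3 + 101*c^2 - 90*c + 25)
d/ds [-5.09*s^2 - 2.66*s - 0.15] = -10.18*s - 2.66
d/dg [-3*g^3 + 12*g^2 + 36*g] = -9*g^2 + 24*g + 36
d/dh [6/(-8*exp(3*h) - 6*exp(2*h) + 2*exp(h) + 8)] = (36*exp(2*h) + 18*exp(h) - 3)*exp(h)/(4*exp(3*h) + 3*exp(2*h) - exp(h) - 4)^2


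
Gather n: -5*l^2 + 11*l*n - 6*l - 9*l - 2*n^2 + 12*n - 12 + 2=-5*l^2 - 15*l - 2*n^2 + n*(11*l + 12) - 10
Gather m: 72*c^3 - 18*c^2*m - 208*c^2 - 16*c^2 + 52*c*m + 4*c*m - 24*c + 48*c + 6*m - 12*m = 72*c^3 - 224*c^2 + 24*c + m*(-18*c^2 + 56*c - 6)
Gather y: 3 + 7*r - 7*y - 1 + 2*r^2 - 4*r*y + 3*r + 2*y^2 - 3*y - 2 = 2*r^2 + 10*r + 2*y^2 + y*(-4*r - 10)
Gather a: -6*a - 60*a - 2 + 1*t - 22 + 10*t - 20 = -66*a + 11*t - 44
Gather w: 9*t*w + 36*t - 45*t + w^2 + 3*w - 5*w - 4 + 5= -9*t + w^2 + w*(9*t - 2) + 1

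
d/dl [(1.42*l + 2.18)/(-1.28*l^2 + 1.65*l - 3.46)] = (1.8176*l^2 + 5.5808*l - 8.5102)/(1.6384*l^4 - 4.224*l^3 + 11.5801*l^2 - 11.418*l + 11.9716)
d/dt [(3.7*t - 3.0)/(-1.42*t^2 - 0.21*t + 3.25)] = (5.254*t^2 - 8.52*t + 11.395)/(2.0164*t^4 + 0.5964*t^3 - 9.1859*t^2 - 1.365*t + 10.5625)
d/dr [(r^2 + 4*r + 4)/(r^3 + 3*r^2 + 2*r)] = (-r^2 - 4*r - 2)/(r^2*(r^2 + 2*r + 1))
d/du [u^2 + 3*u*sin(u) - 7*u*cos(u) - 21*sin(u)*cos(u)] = 7*u*sin(u) + 3*u*cos(u) + 2*u + 3*sin(u) - 7*cos(u) - 21*cos(2*u)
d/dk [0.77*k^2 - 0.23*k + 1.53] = 1.54*k - 0.23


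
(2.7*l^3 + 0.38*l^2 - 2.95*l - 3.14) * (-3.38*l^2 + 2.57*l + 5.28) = -9.126*l^5 + 5.6546*l^4 + 25.2036*l^3 + 5.0381*l^2 - 23.6458*l - 16.5792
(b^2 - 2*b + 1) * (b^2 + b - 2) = b^4 - b^3 - 3*b^2 + 5*b - 2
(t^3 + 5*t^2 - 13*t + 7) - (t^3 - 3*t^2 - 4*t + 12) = 8*t^2 - 9*t - 5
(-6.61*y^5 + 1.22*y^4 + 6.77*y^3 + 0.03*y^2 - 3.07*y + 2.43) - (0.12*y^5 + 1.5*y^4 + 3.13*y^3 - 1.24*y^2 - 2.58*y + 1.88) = -6.73*y^5 - 0.28*y^4 + 3.64*y^3 + 1.27*y^2 - 0.49*y + 0.55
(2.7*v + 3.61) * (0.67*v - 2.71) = 1.809*v^2 - 4.8983*v - 9.7831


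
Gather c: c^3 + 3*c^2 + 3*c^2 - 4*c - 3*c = c^3 + 6*c^2 - 7*c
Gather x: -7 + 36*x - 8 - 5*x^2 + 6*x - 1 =-5*x^2 + 42*x - 16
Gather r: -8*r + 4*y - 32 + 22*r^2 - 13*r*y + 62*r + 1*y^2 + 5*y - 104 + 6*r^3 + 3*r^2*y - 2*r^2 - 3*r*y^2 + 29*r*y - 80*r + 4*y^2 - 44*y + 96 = 6*r^3 + r^2*(3*y + 20) + r*(-3*y^2 + 16*y - 26) + 5*y^2 - 35*y - 40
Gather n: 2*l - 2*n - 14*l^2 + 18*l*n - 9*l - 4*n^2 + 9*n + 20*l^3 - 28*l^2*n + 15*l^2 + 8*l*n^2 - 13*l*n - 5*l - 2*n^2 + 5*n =20*l^3 + l^2 - 12*l + n^2*(8*l - 6) + n*(-28*l^2 + 5*l + 12)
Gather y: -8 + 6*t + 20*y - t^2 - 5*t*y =-t^2 + 6*t + y*(20 - 5*t) - 8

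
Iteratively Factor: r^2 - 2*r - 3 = (r + 1)*(r - 3)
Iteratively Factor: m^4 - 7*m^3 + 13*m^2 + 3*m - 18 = (m - 3)*(m^3 - 4*m^2 + m + 6) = (m - 3)*(m + 1)*(m^2 - 5*m + 6) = (m - 3)*(m - 2)*(m + 1)*(m - 3)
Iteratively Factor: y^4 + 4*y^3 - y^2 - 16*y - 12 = (y - 2)*(y^3 + 6*y^2 + 11*y + 6) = (y - 2)*(y + 2)*(y^2 + 4*y + 3) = (y - 2)*(y + 2)*(y + 3)*(y + 1)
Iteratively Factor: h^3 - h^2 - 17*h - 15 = (h + 3)*(h^2 - 4*h - 5) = (h - 5)*(h + 3)*(h + 1)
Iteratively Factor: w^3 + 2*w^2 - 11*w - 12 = (w + 4)*(w^2 - 2*w - 3) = (w - 3)*(w + 4)*(w + 1)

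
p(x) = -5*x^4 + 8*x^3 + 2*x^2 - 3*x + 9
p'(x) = -20*x^3 + 24*x^2 + 4*x - 3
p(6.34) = -5969.34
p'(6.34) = -4109.75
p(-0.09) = 9.28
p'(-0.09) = -3.15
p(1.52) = 10.47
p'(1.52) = -11.71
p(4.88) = -1863.93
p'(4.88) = -1736.22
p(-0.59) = 9.22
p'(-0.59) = 7.10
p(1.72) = 6.70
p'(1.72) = -26.89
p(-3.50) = -1049.31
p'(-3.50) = 1134.50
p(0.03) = 8.91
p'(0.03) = -2.86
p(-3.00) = -585.00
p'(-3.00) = 741.00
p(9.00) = -26829.00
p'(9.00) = -12603.00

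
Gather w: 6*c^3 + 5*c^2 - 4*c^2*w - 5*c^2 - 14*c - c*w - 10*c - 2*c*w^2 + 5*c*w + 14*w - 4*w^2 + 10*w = 6*c^3 - 24*c + w^2*(-2*c - 4) + w*(-4*c^2 + 4*c + 24)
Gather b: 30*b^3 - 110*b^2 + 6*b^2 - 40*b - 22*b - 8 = 30*b^3 - 104*b^2 - 62*b - 8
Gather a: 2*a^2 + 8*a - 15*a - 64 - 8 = 2*a^2 - 7*a - 72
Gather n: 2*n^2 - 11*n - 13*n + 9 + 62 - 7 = 2*n^2 - 24*n + 64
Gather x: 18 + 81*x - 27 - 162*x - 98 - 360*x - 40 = -441*x - 147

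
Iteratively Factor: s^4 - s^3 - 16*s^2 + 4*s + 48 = (s + 2)*(s^3 - 3*s^2 - 10*s + 24) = (s - 2)*(s + 2)*(s^2 - s - 12) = (s - 4)*(s - 2)*(s + 2)*(s + 3)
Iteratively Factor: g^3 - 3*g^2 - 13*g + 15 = (g - 1)*(g^2 - 2*g - 15) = (g - 1)*(g + 3)*(g - 5)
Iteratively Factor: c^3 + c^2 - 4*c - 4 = (c + 1)*(c^2 - 4) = (c + 1)*(c + 2)*(c - 2)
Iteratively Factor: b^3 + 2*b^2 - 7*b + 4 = (b - 1)*(b^2 + 3*b - 4) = (b - 1)*(b + 4)*(b - 1)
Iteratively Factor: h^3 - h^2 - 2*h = (h)*(h^2 - h - 2) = h*(h + 1)*(h - 2)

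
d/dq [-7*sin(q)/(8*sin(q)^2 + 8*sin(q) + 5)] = 7*(8*sin(q)^2 - 5)*cos(q)/(8*sin(q)^2 + 8*sin(q) + 5)^2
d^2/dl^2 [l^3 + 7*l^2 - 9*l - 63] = 6*l + 14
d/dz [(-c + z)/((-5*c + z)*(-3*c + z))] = ((-c + z)*(3*c - z) + (-c + z)*(5*c - z) + (3*c - z)*(5*c - z))/((3*c - z)^2*(5*c - z)^2)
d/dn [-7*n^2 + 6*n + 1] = 6 - 14*n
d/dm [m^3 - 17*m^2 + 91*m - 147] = 3*m^2 - 34*m + 91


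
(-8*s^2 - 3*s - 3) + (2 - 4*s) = -8*s^2 - 7*s - 1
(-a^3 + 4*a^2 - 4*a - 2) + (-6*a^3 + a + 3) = -7*a^3 + 4*a^2 - 3*a + 1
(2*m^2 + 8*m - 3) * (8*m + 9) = 16*m^3 + 82*m^2 + 48*m - 27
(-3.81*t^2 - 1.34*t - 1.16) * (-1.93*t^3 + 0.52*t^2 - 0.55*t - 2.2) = 7.3533*t^5 + 0.605*t^4 + 3.6375*t^3 + 8.5158*t^2 + 3.586*t + 2.552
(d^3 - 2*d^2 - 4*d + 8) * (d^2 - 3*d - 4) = d^5 - 5*d^4 - 2*d^3 + 28*d^2 - 8*d - 32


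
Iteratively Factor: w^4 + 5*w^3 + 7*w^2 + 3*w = (w + 1)*(w^3 + 4*w^2 + 3*w) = (w + 1)^2*(w^2 + 3*w) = (w + 1)^2*(w + 3)*(w)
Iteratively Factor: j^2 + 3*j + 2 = (j + 2)*(j + 1)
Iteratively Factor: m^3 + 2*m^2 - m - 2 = (m + 1)*(m^2 + m - 2) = (m + 1)*(m + 2)*(m - 1)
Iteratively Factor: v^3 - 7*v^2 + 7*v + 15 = (v - 5)*(v^2 - 2*v - 3) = (v - 5)*(v + 1)*(v - 3)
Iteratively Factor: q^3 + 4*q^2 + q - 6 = (q + 2)*(q^2 + 2*q - 3) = (q - 1)*(q + 2)*(q + 3)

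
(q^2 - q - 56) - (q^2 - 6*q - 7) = 5*q - 49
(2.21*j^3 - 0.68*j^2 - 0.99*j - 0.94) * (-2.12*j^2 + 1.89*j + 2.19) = -4.6852*j^5 + 5.6185*j^4 + 5.6535*j^3 - 1.3675*j^2 - 3.9447*j - 2.0586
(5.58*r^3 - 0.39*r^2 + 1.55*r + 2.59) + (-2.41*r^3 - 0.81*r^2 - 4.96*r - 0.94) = 3.17*r^3 - 1.2*r^2 - 3.41*r + 1.65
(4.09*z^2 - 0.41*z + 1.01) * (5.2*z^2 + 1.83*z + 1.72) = 21.268*z^4 + 5.3527*z^3 + 11.5365*z^2 + 1.1431*z + 1.7372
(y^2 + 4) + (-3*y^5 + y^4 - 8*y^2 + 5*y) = -3*y^5 + y^4 - 7*y^2 + 5*y + 4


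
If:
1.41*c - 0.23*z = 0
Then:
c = 0.163120567375887*z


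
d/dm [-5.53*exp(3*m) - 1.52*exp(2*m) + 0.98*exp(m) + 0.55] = (-16.59*exp(2*m) - 3.04*exp(m) + 0.98)*exp(m)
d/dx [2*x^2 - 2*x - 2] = 4*x - 2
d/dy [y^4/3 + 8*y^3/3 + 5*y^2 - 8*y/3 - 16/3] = 4*y^3/3 + 8*y^2 + 10*y - 8/3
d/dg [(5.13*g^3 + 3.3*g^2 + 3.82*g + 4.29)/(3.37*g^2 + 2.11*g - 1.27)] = (17.2881*g^4 + 21.6486*g^3 - 25.4557*g^2 - 37.2966*g - 13.9033)/(11.3569*g^4 + 14.2214*g^3 - 4.1077*g^2 - 5.3594*g + 1.6129)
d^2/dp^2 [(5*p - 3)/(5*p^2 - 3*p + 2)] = 2*(15*(2 - 5*p)*(5*p^2 - 3*p + 2) + (5*p - 3)*(10*p - 3)^2)/(5*p^2 - 3*p + 2)^3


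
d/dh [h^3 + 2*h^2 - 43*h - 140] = 3*h^2 + 4*h - 43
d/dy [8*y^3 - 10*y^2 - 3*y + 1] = 24*y^2 - 20*y - 3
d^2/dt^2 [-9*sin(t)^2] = -18*cos(2*t)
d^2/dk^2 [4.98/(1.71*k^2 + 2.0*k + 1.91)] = (-29.124036*k^2 - 34.0632*k + 4.98*(3.42*k + 2.0)*(6.84*k + 4.0) - 32.530356)/(1.71*k^2 + 2.0*k + 1.91)^3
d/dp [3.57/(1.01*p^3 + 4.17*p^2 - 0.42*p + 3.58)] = (-10.8171*p^2 - 29.7738*p + 1.4994)/(1.01*p^3 + 4.17*p^2 - 0.42*p + 3.58)^2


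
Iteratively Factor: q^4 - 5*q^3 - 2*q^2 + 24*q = (q + 2)*(q^3 - 7*q^2 + 12*q) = q*(q + 2)*(q^2 - 7*q + 12) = q*(q - 3)*(q + 2)*(q - 4)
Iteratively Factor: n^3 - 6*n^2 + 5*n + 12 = (n + 1)*(n^2 - 7*n + 12) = (n - 3)*(n + 1)*(n - 4)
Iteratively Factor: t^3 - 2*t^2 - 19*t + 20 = (t + 4)*(t^2 - 6*t + 5) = (t - 1)*(t + 4)*(t - 5)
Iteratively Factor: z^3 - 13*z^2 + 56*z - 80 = (z - 5)*(z^2 - 8*z + 16) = (z - 5)*(z - 4)*(z - 4)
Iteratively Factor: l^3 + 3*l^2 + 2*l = (l + 1)*(l^2 + 2*l) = (l + 1)*(l + 2)*(l)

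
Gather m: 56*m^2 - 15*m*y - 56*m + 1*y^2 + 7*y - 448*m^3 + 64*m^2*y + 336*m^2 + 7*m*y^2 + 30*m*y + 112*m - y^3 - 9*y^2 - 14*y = -448*m^3 + m^2*(64*y + 392) + m*(7*y^2 + 15*y + 56) - y^3 - 8*y^2 - 7*y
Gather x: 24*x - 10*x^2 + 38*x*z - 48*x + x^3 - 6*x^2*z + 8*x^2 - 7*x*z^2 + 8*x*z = x^3 + x^2*(-6*z - 2) + x*(-7*z^2 + 46*z - 24)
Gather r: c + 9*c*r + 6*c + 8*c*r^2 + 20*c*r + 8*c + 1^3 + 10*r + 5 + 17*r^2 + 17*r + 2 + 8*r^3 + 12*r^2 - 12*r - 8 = 15*c + 8*r^3 + r^2*(8*c + 29) + r*(29*c + 15)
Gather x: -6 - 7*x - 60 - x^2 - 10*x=-x^2 - 17*x - 66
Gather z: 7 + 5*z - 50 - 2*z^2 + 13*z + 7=-2*z^2 + 18*z - 36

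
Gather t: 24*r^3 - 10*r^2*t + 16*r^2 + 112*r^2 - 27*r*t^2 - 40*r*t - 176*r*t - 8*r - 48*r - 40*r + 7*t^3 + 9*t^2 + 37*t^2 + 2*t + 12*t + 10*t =24*r^3 + 128*r^2 - 96*r + 7*t^3 + t^2*(46 - 27*r) + t*(-10*r^2 - 216*r + 24)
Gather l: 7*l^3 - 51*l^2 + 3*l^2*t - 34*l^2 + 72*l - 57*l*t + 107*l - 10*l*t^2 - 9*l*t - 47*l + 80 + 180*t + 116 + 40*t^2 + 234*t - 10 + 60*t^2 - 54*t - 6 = 7*l^3 + l^2*(3*t - 85) + l*(-10*t^2 - 66*t + 132) + 100*t^2 + 360*t + 180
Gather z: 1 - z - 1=-z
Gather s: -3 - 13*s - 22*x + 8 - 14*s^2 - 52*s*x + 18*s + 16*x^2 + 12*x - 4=-14*s^2 + s*(5 - 52*x) + 16*x^2 - 10*x + 1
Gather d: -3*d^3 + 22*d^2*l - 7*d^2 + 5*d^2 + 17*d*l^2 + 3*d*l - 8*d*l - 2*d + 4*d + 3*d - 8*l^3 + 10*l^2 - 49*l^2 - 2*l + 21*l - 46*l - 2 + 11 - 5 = -3*d^3 + d^2*(22*l - 2) + d*(17*l^2 - 5*l + 5) - 8*l^3 - 39*l^2 - 27*l + 4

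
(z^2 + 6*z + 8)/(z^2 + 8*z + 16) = (z + 2)/(z + 4)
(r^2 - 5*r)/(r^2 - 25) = r/(r + 5)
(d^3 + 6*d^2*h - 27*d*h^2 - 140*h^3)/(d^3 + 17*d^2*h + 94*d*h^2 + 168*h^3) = (d - 5*h)/(d + 6*h)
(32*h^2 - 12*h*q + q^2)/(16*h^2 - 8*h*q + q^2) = (-8*h + q)/(-4*h + q)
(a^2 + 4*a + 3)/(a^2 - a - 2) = (a + 3)/(a - 2)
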